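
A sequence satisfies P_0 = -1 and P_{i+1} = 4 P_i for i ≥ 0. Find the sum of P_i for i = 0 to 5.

-1365

P_1 = 4*(-1) = -4
P_2 = 4*(-4) = -16
P_3 = 4*(-16) = -64
P_4 = 4*(-64) = -256
P_5 = 4*(-256) = -1024
Sum = (-1) + (-4) + (-16) + (-64) + (-256) + (-1024) = -1365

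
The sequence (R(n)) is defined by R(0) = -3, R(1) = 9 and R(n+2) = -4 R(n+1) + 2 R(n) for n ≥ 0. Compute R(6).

R(2) = -4·9 + 2·(-3) = -42
R(3) = -4·(-42) + 2·9 = 186
R(4) = -4·186 + 2·(-42) = -828
R(5) = -4·(-828) + 2·186 = 3684
R(6) = -4·3684 + 2·(-828) = -16392

-16392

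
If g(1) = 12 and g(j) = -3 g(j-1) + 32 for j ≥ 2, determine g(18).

-516560644

The fixed point is 32/(1 + 3) = 8, so g(j) - 8 = -3(g(j-1) - 8).
Hence g(j) = 4·(-3)^{j-1} + 8.
g(18) = 4·(-3)^{17} + 8 = 4·-129140163 + 8 = -516560644.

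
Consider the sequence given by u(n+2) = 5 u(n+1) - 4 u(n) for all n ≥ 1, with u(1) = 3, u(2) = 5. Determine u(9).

43693

u(3) = 5*5 - 4*3 = 13
u(4) = 5*13 - 4*5 = 45
u(5) = 5*45 - 4*13 = 173
u(6) = 5*173 - 4*45 = 685
u(7) = 5*685 - 4*173 = 2733
u(8) = 5*2733 - 4*685 = 10925
u(9) = 5*10925 - 4*2733 = 43693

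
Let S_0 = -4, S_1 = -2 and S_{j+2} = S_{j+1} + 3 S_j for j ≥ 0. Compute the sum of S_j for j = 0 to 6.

S_2 = (-2) + 3·(-4) = -14
S_3 = (-14) + 3·(-2) = -20
S_4 = (-20) + 3·(-14) = -62
S_5 = (-62) + 3·(-20) = -122
S_6 = (-122) + 3·(-62) = -308
Sum = (-4) + (-2) + (-14) + (-20) + (-62) + (-122) + (-308) = -532

-532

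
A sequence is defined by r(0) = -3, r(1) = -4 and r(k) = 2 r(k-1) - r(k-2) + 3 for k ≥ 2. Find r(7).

r(2) = 2·(-4) - (-3) + 3 = -2
r(3) = 2·(-2) - (-4) + 3 = 3
r(4) = 2·3 - (-2) + 3 = 11
r(5) = 2·11 - 3 + 3 = 22
r(6) = 2·22 - 11 + 3 = 36
r(7) = 2·36 - 22 + 3 = 53

53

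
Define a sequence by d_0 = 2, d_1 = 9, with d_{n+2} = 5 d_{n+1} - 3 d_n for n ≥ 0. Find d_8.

d_2 = 5·9 - 3·2 = 39
d_3 = 5·39 - 3·9 = 168
d_4 = 5·168 - 3·39 = 723
d_5 = 5·723 - 3·168 = 3111
d_6 = 5·3111 - 3·723 = 13386
d_7 = 5·13386 - 3·3111 = 57597
d_8 = 5·57597 - 3·13386 = 247827

247827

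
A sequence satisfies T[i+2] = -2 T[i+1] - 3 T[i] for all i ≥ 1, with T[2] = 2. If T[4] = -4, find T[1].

Let T[1] = w.
T[3] = -4 - 3w
T[4] = 2 + 6w
So 2 + 6w = -4, giving w = -1.

-1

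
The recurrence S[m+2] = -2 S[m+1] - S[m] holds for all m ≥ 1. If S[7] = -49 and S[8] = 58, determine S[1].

5

Rearranging, S[m-2] = -(S[m] + 2 S[m-1]).
S[6] = -(58 + 2(-49)) = 40
S[5] = -(-49 + 2(40)) = -31
S[4] = -(40 + 2(-31)) = 22
S[3] = -(-31 + 2(22)) = -13
S[2] = -(22 + 2(-13)) = 4
S[1] = -(-13 + 2(4)) = 5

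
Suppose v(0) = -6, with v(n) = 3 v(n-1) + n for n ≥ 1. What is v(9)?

-103341

v(1) = 3(-6) + 1 = -17
v(2) = 3(-17) + 2 = -49
v(3) = 3(-49) + 3 = -144
v(4) = 3(-144) + 4 = -428
v(5) = 3(-428) + 5 = -1279
v(6) = 3(-1279) + 6 = -3831
v(7) = 3(-3831) + 7 = -11486
v(8) = 3(-11486) + 8 = -34450
v(9) = 3(-34450) + 9 = -103341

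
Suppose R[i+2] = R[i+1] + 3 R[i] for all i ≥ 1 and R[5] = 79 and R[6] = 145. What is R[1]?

Rearranging, R[i-2] = (R[i] - R[i-1]) / 3.
R[4] = (145 - 79) / 3 = 66/3 = 22
R[3] = (79 - 22) / 3 = 57/3 = 19
R[2] = (22 - 19) / 3 = 3/3 = 1
R[1] = (19 - 1) / 3 = 18/3 = 6

6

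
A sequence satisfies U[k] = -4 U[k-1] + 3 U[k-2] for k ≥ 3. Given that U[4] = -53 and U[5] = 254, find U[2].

Rearranging, U[k-2] = (U[k] + 4 U[k-1]) / 3.
U[3] = (254 + 4*(-53)) / 3 = 42/3 = 14
U[2] = (-53 + 4*14) / 3 = 3/3 = 1

1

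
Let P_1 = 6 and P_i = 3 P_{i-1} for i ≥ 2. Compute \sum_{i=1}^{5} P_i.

726

P_2 = 3*6 = 18
P_3 = 3*18 = 54
P_4 = 3*54 = 162
P_5 = 3*162 = 486
Sum = 6 + 18 + 54 + 162 + 486 = 726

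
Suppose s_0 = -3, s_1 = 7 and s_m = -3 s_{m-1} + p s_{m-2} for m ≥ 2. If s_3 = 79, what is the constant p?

s_2 = -21 - 3p
s_3 = 63 + 16p
So 63 + 16p = 79, giving p = 1.

1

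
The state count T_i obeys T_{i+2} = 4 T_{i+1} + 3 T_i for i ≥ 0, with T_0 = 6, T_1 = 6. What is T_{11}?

40602426

T_2 = 4(6) + 3(6) = 42
T_3 = 4(42) + 3(6) = 186
T_4 = 4(186) + 3(42) = 870
T_5 = 4(870) + 3(186) = 4038
T_6 = 4(4038) + 3(870) = 18762
T_7 = 4(18762) + 3(4038) = 87162
T_8 = 4(87162) + 3(18762) = 404934
T_9 = 4(404934) + 3(87162) = 1881222
T_{10} = 4(1881222) + 3(404934) = 8739690
T_{11} = 4(8739690) + 3(1881222) = 40602426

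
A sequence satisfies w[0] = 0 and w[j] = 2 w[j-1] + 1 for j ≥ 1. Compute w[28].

268435455

The fixed point is 1/(1 - 2) = -1, so w[j] + 1 = 2(w[j-1] + 1).
Hence w[j] = 1·2^j - 1.
w[28] = 1·2^{28} - 1 = 1·268435456 - 1 = 268435455.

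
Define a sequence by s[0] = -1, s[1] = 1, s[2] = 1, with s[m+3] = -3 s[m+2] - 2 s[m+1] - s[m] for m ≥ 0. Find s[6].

46

s[3] = -3·1 - 2·1 - (-1) = -4
s[4] = -3·(-4) - 2·1 - 1 = 9
s[5] = -3·9 - 2·(-4) - 1 = -20
s[6] = -3·(-20) - 2·9 - (-4) = 46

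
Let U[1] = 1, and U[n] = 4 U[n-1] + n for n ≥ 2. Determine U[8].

U[2] = 4·1 + 2 = 6
U[3] = 4·6 + 3 = 27
U[4] = 4·27 + 4 = 112
U[5] = 4·112 + 5 = 453
U[6] = 4·453 + 6 = 1818
U[7] = 4·1818 + 7 = 7279
U[8] = 4·7279 + 8 = 29124

29124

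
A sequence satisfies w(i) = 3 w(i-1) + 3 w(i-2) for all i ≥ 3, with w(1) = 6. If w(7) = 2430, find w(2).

-1

Let w(2) = x.
w(3) = 18 + 3x
w(4) = 54 + 12x
w(5) = 216 + 45x
w(6) = 810 + 171x
w(7) = 3078 + 648x
So 3078 + 648x = 2430, giving x = -1.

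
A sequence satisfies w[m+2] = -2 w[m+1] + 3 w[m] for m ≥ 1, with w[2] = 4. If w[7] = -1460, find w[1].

Let w[1] = x.
w[3] = -8 + 3x
w[4] = 28 - 6x
w[5] = -80 + 21x
w[6] = 244 - 60x
w[7] = -728 + 183x
So -728 + 183x = -1460, giving x = -4.

-4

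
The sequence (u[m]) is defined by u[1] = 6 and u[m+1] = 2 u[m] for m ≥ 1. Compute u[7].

u[2] = 2*6 = 12
u[3] = 2*12 = 24
u[4] = 2*24 = 48
u[5] = 2*48 = 96
u[6] = 2*96 = 192
u[7] = 2*192 = 384

384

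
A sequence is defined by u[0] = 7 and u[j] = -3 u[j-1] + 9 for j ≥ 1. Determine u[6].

3465

u[1] = -3·7 + 9 = -12
u[2] = -3·(-12) + 9 = 45
u[3] = -3·45 + 9 = -126
u[4] = -3·(-126) + 9 = 387
u[5] = -3·387 + 9 = -1152
u[6] = -3·(-1152) + 9 = 3465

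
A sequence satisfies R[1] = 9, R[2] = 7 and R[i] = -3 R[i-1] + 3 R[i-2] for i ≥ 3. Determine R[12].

-61722

R[3] = -3(7) + 3(9) = 6
R[4] = -3(6) + 3(7) = 3
R[5] = -3(3) + 3(6) = 9
R[6] = -3(9) + 3(3) = -18
R[7] = -3(-18) + 3(9) = 81
R[8] = -3(81) + 3(-18) = -297
R[9] = -3(-297) + 3(81) = 1134
R[10] = -3(1134) + 3(-297) = -4293
R[11] = -3(-4293) + 3(1134) = 16281
R[12] = -3(16281) + 3(-4293) = -61722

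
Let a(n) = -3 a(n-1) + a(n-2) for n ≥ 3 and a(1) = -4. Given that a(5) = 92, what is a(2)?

-4

Let a(2) = y.
a(3) = -4 - 3y
a(4) = 12 + 10y
a(5) = -40 - 33y
So -40 - 33y = 92, giving y = -4.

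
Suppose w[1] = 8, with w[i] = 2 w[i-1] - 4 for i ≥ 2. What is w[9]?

w[2] = 2(8) - 4 = 12
w[3] = 2(12) - 4 = 20
w[4] = 2(20) - 4 = 36
w[5] = 2(36) - 4 = 68
w[6] = 2(68) - 4 = 132
w[7] = 2(132) - 4 = 260
w[8] = 2(260) - 4 = 516
w[9] = 2(516) - 4 = 1028

1028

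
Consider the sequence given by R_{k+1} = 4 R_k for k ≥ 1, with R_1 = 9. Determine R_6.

9216

R_2 = 4*9 = 36
R_3 = 4*36 = 144
R_4 = 4*144 = 576
R_5 = 4*576 = 2304
R_6 = 4*2304 = 9216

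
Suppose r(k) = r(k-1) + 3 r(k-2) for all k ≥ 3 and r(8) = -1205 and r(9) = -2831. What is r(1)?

Rearranging, r(k-2) = (r(k) - r(k-1)) / 3.
r(7) = (-2831 - (-1205)) / 3 = -1626/3 = -542
r(6) = (-1205 - (-542)) / 3 = -663/3 = -221
r(5) = (-542 - (-221)) / 3 = -321/3 = -107
r(4) = (-221 - (-107)) / 3 = -114/3 = -38
r(3) = (-107 - (-38)) / 3 = -69/3 = -23
r(2) = (-38 - (-23)) / 3 = -15/3 = -5
r(1) = (-23 - (-5)) / 3 = -18/3 = -6

-6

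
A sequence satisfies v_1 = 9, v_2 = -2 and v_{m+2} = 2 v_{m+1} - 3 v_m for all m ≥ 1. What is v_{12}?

v_3 = 2*(-2) - 3*9 = -31
v_4 = 2*(-31) - 3*(-2) = -56
v_5 = 2*(-56) - 3*(-31) = -19
v_6 = 2*(-19) - 3*(-56) = 130
v_7 = 2*130 - 3*(-19) = 317
v_8 = 2*317 - 3*130 = 244
v_9 = 2*244 - 3*317 = -463
v_{10} = 2*(-463) - 3*244 = -1658
v_{11} = 2*(-1658) - 3*(-463) = -1927
v_{12} = 2*(-1927) - 3*(-1658) = 1120

1120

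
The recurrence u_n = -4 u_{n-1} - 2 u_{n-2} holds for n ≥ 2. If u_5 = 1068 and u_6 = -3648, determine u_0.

6

Rearranging, u_{n-2} = (u_n + 4 u_{n-1}) / -2.
u_4 = (-3648 + 4*1068) / -2 = 624/-2 = -312
u_3 = (1068 + 4*(-312)) / -2 = -180/-2 = 90
u_2 = (-312 + 4*90) / -2 = 48/-2 = -24
u_1 = (90 + 4*(-24)) / -2 = -6/-2 = 3
u_0 = (-24 + 4*3) / -2 = -12/-2 = 6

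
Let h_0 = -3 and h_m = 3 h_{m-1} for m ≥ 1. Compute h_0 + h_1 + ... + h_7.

h_1 = 3(-3) = -9
h_2 = 3(-9) = -27
h_3 = 3(-27) = -81
h_4 = 3(-81) = -243
h_5 = 3(-243) = -729
h_6 = 3(-729) = -2187
h_7 = 3(-2187) = -6561
Sum = (-3) + (-9) + (-27) + (-81) + (-243) + (-729) + (-2187) + (-6561) = -9840

-9840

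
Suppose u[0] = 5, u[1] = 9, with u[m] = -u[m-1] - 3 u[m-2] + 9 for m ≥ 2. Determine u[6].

u[2] = -9 - 3*5 + 9 = -15
u[3] = -(-15) - 3*9 + 9 = -3
u[4] = -(-3) - 3*(-15) + 9 = 57
u[5] = -57 - 3*(-3) + 9 = -39
u[6] = -(-39) - 3*57 + 9 = -123

-123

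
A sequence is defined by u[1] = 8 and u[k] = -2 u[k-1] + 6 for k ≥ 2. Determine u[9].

u[2] = -2·8 + 6 = -10
u[3] = -2·(-10) + 6 = 26
u[4] = -2·26 + 6 = -46
u[5] = -2·(-46) + 6 = 98
u[6] = -2·98 + 6 = -190
u[7] = -2·(-190) + 6 = 386
u[8] = -2·386 + 6 = -766
u[9] = -2·(-766) + 6 = 1538

1538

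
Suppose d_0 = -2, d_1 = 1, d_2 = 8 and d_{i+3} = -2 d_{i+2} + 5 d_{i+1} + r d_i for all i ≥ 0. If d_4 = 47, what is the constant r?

d_3 = -11 - 2r
d_4 = 62 + 5r
So 62 + 5r = 47, giving r = -3.

-3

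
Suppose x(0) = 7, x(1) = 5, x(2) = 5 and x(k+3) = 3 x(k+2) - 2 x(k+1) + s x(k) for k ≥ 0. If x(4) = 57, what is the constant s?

x(3) = 5 + 7s
x(4) = 5 + 26s
So 5 + 26s = 57, giving s = 2.

2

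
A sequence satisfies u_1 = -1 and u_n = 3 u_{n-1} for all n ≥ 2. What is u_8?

u_2 = 3*(-1) = -3
u_3 = 3*(-3) = -9
u_4 = 3*(-9) = -27
u_5 = 3*(-27) = -81
u_6 = 3*(-81) = -243
u_7 = 3*(-243) = -729
u_8 = 3*(-729) = -2187

-2187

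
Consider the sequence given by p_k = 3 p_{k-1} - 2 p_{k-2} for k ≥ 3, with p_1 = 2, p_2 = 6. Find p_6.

126

p_3 = 3·6 - 2·2 = 14
p_4 = 3·14 - 2·6 = 30
p_5 = 3·30 - 2·14 = 62
p_6 = 3·62 - 2·30 = 126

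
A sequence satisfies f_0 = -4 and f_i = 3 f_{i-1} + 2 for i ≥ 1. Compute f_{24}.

-847288609444

The fixed point is 2/(1 - 3) = -1, so f_i + 1 = 3(f_{i-1} + 1).
Hence f_i = -3·3^i - 1.
f_{24} = -3·3^{24} - 1 = -3·282429536481 - 1 = -847288609444.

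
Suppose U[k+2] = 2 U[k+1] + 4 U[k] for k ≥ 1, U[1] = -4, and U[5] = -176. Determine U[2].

Let U[2] = w.
U[3] = -16 + 2w
U[4] = -32 + 8w
U[5] = -128 + 24w
So -128 + 24w = -176, giving w = -2.

-2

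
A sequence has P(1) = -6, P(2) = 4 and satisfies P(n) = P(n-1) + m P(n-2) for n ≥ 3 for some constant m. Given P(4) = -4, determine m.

4

P(3) = 4 - 6m
P(4) = 4 - 2m
So 4 - 2m = -4, giving m = 4.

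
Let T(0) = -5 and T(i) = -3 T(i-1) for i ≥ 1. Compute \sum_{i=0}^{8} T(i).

-24605

T(1) = -3·(-5) = 15
T(2) = -3·15 = -45
T(3) = -3·(-45) = 135
T(4) = -3·135 = -405
T(5) = -3·(-405) = 1215
T(6) = -3·1215 = -3645
T(7) = -3·(-3645) = 10935
T(8) = -3·10935 = -32805
Sum = (-5) + 15 + (-45) + 135 + (-405) + 1215 + (-3645) + 10935 + (-32805) = -24605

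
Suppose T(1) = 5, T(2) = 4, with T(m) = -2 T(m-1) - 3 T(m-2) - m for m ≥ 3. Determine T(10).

T(3) = -2·4 - 3·5 - 3 = -26
T(4) = -2·(-26) - 3·4 - 4 = 36
T(5) = -2·36 - 3·(-26) - 5 = 1
T(6) = -2·1 - 3·36 - 6 = -116
T(7) = -2·(-116) - 3·1 - 7 = 222
T(8) = -2·222 - 3·(-116) - 8 = -104
T(9) = -2·(-104) - 3·222 - 9 = -467
T(10) = -2·(-467) - 3·(-104) - 10 = 1236

1236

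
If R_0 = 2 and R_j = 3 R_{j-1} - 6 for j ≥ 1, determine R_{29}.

-68630377364880

The fixed point is -6/(1 - 3) = 3, so R_j - 3 = 3(R_{j-1} - 3).
Hence R_j = -1·3^j + 3.
R_{29} = -1·3^{29} + 3 = -1·68630377364883 + 3 = -68630377364880.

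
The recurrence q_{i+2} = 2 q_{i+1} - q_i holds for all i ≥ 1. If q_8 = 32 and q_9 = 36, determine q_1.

Rearranging, q_{i-2} = -(q_i - 2 q_{i-1}).
q_7 = -(36 - 2*32) = 28
q_6 = -(32 - 2*28) = 24
q_5 = -(28 - 2*24) = 20
q_4 = -(24 - 2*20) = 16
q_3 = -(20 - 2*16) = 12
q_2 = -(16 - 2*12) = 8
q_1 = -(12 - 2*8) = 4

4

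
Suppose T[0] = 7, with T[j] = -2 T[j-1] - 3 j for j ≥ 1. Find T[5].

T[1] = -2*7 - 3 = -17
T[2] = -2*(-17) - 6 = 28
T[3] = -2*28 - 9 = -65
T[4] = -2*(-65) - 12 = 118
T[5] = -2*118 - 15 = -251

-251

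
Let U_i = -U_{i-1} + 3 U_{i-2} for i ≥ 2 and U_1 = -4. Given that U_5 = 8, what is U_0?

-4

Let U_0 = v.
U_2 = 4 + 3v
U_3 = -16 - 3v
U_4 = 28 + 12v
U_5 = -76 - 21v
So -76 - 21v = 8, giving v = -4.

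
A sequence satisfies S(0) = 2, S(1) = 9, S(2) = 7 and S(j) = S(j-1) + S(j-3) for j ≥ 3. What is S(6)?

34

S(3) = 7 + 2 = 9
S(4) = 9 + 9 = 18
S(5) = 18 + 7 = 25
S(6) = 25 + 9 = 34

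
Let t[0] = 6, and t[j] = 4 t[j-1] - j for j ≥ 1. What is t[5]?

t[1] = 4·6 - 1 = 23
t[2] = 4·23 - 2 = 90
t[3] = 4·90 - 3 = 357
t[4] = 4·357 - 4 = 1424
t[5] = 4·1424 - 5 = 5691

5691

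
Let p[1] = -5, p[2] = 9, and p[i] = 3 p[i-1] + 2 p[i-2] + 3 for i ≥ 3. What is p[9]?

p[3] = 3*9 + 2*(-5) + 3 = 20
p[4] = 3*20 + 2*9 + 3 = 81
p[5] = 3*81 + 2*20 + 3 = 286
p[6] = 3*286 + 2*81 + 3 = 1023
p[7] = 3*1023 + 2*286 + 3 = 3644
p[8] = 3*3644 + 2*1023 + 3 = 12981
p[9] = 3*12981 + 2*3644 + 3 = 46234

46234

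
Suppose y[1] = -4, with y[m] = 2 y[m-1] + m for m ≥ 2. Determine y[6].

y[2] = 2·(-4) + 2 = -6
y[3] = 2·(-6) + 3 = -9
y[4] = 2·(-9) + 4 = -14
y[5] = 2·(-14) + 5 = -23
y[6] = 2·(-23) + 6 = -40

-40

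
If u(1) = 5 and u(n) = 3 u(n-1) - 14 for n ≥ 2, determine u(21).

-6973568795

The fixed point is -14/(1 - 3) = 7, so u(n) - 7 = 3(u(n-1) - 7).
Hence u(n) = -2·3^{n-1} + 7.
u(21) = -2·3^{20} + 7 = -2·3486784401 + 7 = -6973568795.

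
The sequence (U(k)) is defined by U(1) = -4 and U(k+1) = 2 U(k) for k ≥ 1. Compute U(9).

U(2) = 2·(-4) = -8
U(3) = 2·(-8) = -16
U(4) = 2·(-16) = -32
U(5) = 2·(-32) = -64
U(6) = 2·(-64) = -128
U(7) = 2·(-128) = -256
U(8) = 2·(-256) = -512
U(9) = 2·(-512) = -1024

-1024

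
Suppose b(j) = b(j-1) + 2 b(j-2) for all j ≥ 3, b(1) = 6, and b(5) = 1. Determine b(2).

Let b(2) = w.
b(3) = 12 + w
b(4) = 12 + 3w
b(5) = 36 + 5w
So 36 + 5w = 1, giving w = -7.

-7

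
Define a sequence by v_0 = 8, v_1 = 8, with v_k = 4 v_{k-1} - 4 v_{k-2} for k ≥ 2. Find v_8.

v_2 = 4(8) - 4(8) = 0
v_3 = 4(0) - 4(8) = -32
v_4 = 4(-32) - 4(0) = -128
v_5 = 4(-128) - 4(-32) = -384
v_6 = 4(-384) - 4(-128) = -1024
v_7 = 4(-1024) - 4(-384) = -2560
v_8 = 4(-2560) - 4(-1024) = -6144

-6144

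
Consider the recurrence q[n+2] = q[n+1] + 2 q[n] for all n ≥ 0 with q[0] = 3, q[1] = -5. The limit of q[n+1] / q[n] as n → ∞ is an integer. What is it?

2

The characteristic equation is r^2 - r - 2 = 0, which factors as (r - 2)(r + 1) = 0.
So the roots are 2 and -1. Since |2| > |-1| and the coefficient of 2^n is non-zero, the ratio tends to 2.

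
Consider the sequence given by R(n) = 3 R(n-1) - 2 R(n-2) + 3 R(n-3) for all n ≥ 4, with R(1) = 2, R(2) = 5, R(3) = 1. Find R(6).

R(4) = 3·1 - 2·5 + 3·2 = -1
R(5) = 3·(-1) - 2·1 + 3·5 = 10
R(6) = 3·10 - 2·(-1) + 3·1 = 35

35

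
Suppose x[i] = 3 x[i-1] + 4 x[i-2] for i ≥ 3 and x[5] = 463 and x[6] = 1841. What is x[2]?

Rearranging, x[i-2] = (x[i] - 3 x[i-1]) / 4.
x[4] = (1841 - 3·463) / 4 = 452/4 = 113
x[3] = (463 - 3·113) / 4 = 124/4 = 31
x[2] = (113 - 3·31) / 4 = 20/4 = 5

5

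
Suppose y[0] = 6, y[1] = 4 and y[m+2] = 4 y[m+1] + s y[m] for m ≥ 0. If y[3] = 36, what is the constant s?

y[2] = 16 + 6s
y[3] = 64 + 28s
So 64 + 28s = 36, giving s = -1.

-1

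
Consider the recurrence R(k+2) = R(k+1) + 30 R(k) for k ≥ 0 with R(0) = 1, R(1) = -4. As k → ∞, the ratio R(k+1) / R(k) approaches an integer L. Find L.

6

The characteristic equation is r^2 - r - 30 = 0, which factors as (r - 6)(r + 5) = 0.
So the roots are 6 and -5. Since |6| > |-5| and the coefficient of 6^k is non-zero, the ratio tends to 6.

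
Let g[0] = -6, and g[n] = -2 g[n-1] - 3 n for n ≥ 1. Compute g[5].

165

g[1] = -2(-6) - 3 = 9
g[2] = -2(9) - 6 = -24
g[3] = -2(-24) - 9 = 39
g[4] = -2(39) - 12 = -90
g[5] = -2(-90) - 15 = 165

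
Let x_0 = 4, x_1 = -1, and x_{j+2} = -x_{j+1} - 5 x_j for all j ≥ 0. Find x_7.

1119

x_2 = -(-1) - 5(4) = -19
x_3 = -(-19) - 5(-1) = 24
x_4 = -24 - 5(-19) = 71
x_5 = -71 - 5(24) = -191
x_6 = -(-191) - 5(71) = -164
x_7 = -(-164) - 5(-191) = 1119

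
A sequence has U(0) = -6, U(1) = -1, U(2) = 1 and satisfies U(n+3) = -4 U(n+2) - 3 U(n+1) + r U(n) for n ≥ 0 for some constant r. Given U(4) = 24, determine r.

1

U(3) = -1 - 6r
U(4) = 1 + 23r
So 1 + 23r = 24, giving r = 1.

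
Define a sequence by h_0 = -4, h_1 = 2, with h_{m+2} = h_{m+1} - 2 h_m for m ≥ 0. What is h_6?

2

h_2 = 2 - 2*(-4) = 10
h_3 = 10 - 2*2 = 6
h_4 = 6 - 2*10 = -14
h_5 = (-14) - 2*6 = -26
h_6 = (-26) - 2*(-14) = 2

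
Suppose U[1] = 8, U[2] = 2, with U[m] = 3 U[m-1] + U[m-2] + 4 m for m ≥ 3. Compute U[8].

U[3] = 3*2 + 8 + 12 = 26
U[4] = 3*26 + 2 + 16 = 96
U[5] = 3*96 + 26 + 20 = 334
U[6] = 3*334 + 96 + 24 = 1122
U[7] = 3*1122 + 334 + 28 = 3728
U[8] = 3*3728 + 1122 + 32 = 12338

12338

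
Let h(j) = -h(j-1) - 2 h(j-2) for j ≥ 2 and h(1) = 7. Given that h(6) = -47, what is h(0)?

Let h(0) = v.
h(2) = -7 - 2v
h(3) = -7 + 2v
h(4) = 21 + 2v
h(5) = -7 - 6v
h(6) = -35 + 2v
So -35 + 2v = -47, giving v = -6.

-6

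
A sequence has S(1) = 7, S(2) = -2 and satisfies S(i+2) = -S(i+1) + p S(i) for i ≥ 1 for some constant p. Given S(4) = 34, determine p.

S(3) = 2 + 7p
S(4) = -2 - 9p
So -2 - 9p = 34, giving p = -4.

-4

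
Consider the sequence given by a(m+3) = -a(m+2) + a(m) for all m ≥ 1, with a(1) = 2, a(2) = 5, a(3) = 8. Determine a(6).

a(4) = -8 + 2 = -6
a(5) = -(-6) + 5 = 11
a(6) = -11 + 8 = -3

-3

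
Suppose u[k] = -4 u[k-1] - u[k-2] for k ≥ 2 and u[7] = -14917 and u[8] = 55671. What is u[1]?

Rearranging, u[k-2] = -(u[k] + 4 u[k-1]).
u[6] = -(55671 + 4(-14917)) = 3997
u[5] = -(-14917 + 4(3997)) = -1071
u[4] = -(3997 + 4(-1071)) = 287
u[3] = -(-1071 + 4(287)) = -77
u[2] = -(287 + 4(-77)) = 21
u[1] = -(-77 + 4(21)) = -7

-7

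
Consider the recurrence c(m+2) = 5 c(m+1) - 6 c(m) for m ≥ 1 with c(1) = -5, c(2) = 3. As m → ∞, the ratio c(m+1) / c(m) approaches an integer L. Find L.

The characteristic equation is r^2 - 5r + 6 = 0, which factors as (r - 3)(r - 2) = 0.
So the roots are 3 and 2. Since |3| > |2| and the coefficient of 3^m is non-zero, the ratio tends to 3.

3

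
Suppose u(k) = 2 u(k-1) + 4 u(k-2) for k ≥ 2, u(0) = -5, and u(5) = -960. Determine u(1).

Let u(1) = y.
u(2) = -20 + 2y
u(3) = -40 + 8y
u(4) = -160 + 24y
u(5) = -480 + 80y
So -480 + 80y = -960, giving y = -6.

-6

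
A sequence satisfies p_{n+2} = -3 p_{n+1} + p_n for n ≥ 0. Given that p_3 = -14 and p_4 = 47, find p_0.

8

Rearranging, p_{n-2} = p_n + 3 p_{n-1}.
p_2 = 47 + 3(-14) = 5
p_1 = -14 + 3(5) = 1
p_0 = 5 + 3(1) = 8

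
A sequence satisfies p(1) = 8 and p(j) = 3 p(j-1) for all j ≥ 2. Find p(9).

52488

p(2) = 3(8) = 24
p(3) = 3(24) = 72
p(4) = 3(72) = 216
p(5) = 3(216) = 648
p(6) = 3(648) = 1944
p(7) = 3(1944) = 5832
p(8) = 3(5832) = 17496
p(9) = 3(17496) = 52488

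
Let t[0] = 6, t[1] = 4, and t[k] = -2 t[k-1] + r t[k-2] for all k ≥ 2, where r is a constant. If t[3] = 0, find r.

t[2] = -8 + 6r
t[3] = 16 - 8r
So 16 - 8r = 0, giving r = 2.

2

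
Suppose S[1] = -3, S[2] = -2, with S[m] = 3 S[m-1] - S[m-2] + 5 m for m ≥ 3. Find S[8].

S[3] = 3·(-2) - (-3) + 15 = 12
S[4] = 3·12 - (-2) + 20 = 58
S[5] = 3·58 - 12 + 25 = 187
S[6] = 3·187 - 58 + 30 = 533
S[7] = 3·533 - 187 + 35 = 1447
S[8] = 3·1447 - 533 + 40 = 3848

3848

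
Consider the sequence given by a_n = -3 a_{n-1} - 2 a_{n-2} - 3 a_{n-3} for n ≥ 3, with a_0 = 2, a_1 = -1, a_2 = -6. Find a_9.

3830

a_3 = -3·(-6) - 2·(-1) - 3·2 = 14
a_4 = -3·14 - 2·(-6) - 3·(-1) = -27
a_5 = -3·(-27) - 2·14 - 3·(-6) = 71
a_6 = -3·71 - 2·(-27) - 3·14 = -201
a_7 = -3·(-201) - 2·71 - 3·(-27) = 542
a_8 = -3·542 - 2·(-201) - 3·71 = -1437
a_9 = -3·(-1437) - 2·542 - 3·(-201) = 3830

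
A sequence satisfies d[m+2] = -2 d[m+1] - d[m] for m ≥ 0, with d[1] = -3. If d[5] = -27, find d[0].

Let d[0] = z.
d[2] = 6 - z
d[3] = -9 + 2z
d[4] = 12 - 3z
d[5] = -15 + 4z
So -15 + 4z = -27, giving z = -3.

-3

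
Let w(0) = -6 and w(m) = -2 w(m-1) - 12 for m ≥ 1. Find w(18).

-524292

The fixed point is -12/(1 + 2) = -4, so w(m) + 4 = -2(w(m-1) + 4).
Hence w(m) = -2·(-2)^m - 4.
w(18) = -2·(-2)^{18} - 4 = -2·262144 - 4 = -524292.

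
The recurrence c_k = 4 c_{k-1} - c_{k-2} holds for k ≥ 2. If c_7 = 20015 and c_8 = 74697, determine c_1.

Rearranging, c_{k-2} = -(c_k - 4 c_{k-1}).
c_6 = -(74697 - 4(20015)) = 5363
c_5 = -(20015 - 4(5363)) = 1437
c_4 = -(5363 - 4(1437)) = 385
c_3 = -(1437 - 4(385)) = 103
c_2 = -(385 - 4(103)) = 27
c_1 = -(103 - 4(27)) = 5

5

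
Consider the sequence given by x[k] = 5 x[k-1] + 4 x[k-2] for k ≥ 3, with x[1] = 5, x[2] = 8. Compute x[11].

x[3] = 5·8 + 4·5 = 60
x[4] = 5·60 + 4·8 = 332
x[5] = 5·332 + 4·60 = 1900
x[6] = 5·1900 + 4·332 = 10828
x[7] = 5·10828 + 4·1900 = 61740
x[8] = 5·61740 + 4·10828 = 352012
x[9] = 5·352012 + 4·61740 = 2007020
x[10] = 5·2007020 + 4·352012 = 11443148
x[11] = 5·11443148 + 4·2007020 = 65243820

65243820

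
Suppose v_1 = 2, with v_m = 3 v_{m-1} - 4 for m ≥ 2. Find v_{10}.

v_2 = 3(2) - 4 = 2
v_3 = 3(2) - 4 = 2
v_4 = 3(2) - 4 = 2
v_5 = 3(2) - 4 = 2
v_6 = 3(2) - 4 = 2
v_7 = 3(2) - 4 = 2
v_8 = 3(2) - 4 = 2
v_9 = 3(2) - 4 = 2
v_{10} = 3(2) - 4 = 2

2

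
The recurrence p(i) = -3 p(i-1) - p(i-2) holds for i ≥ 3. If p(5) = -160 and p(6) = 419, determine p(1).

Rearranging, p(i-2) = -(p(i) + 3 p(i-1)).
p(4) = -(419 + 3·(-160)) = 61
p(3) = -(-160 + 3·61) = -23
p(2) = -(61 + 3·(-23)) = 8
p(1) = -(-23 + 3·8) = -1

-1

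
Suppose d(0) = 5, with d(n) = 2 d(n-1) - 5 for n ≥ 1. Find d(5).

5

d(1) = 2·5 - 5 = 5
d(2) = 2·5 - 5 = 5
d(3) = 2·5 - 5 = 5
d(4) = 2·5 - 5 = 5
d(5) = 2·5 - 5 = 5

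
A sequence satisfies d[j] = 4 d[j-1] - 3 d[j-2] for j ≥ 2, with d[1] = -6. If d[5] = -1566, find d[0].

Let d[0] = v.
d[2] = -24 - 3v
d[3] = -78 - 12v
d[4] = -240 - 39v
d[5] = -726 - 120v
So -726 - 120v = -1566, giving v = 7.

7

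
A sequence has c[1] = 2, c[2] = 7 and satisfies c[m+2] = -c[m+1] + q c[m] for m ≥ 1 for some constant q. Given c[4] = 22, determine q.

3

c[3] = -7 + 2q
c[4] = 7 + 5q
So 7 + 5q = 22, giving q = 3.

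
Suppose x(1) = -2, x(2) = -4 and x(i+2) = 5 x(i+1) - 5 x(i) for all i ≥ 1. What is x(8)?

-4500

x(3) = 5*(-4) - 5*(-2) = -10
x(4) = 5*(-10) - 5*(-4) = -30
x(5) = 5*(-30) - 5*(-10) = -100
x(6) = 5*(-100) - 5*(-30) = -350
x(7) = 5*(-350) - 5*(-100) = -1250
x(8) = 5*(-1250) - 5*(-350) = -4500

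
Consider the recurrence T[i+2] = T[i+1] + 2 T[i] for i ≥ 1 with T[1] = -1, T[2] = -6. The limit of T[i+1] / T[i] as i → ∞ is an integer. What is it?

The characteristic equation is r^2 - r - 2 = 0, which factors as (r - 2)(r + 1) = 0.
So the roots are 2 and -1. Since |2| > |-1| and the coefficient of 2^i is non-zero, the ratio tends to 2.

2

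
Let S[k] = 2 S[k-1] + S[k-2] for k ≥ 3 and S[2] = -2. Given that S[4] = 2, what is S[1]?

Let S[1] = x.
S[3] = -4 + x
S[4] = -10 + 2x
So -10 + 2x = 2, giving x = 6.

6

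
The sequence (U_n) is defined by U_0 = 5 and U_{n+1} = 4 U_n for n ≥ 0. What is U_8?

U_1 = 4(5) = 20
U_2 = 4(20) = 80
U_3 = 4(80) = 320
U_4 = 4(320) = 1280
U_5 = 4(1280) = 5120
U_6 = 4(5120) = 20480
U_7 = 4(20480) = 81920
U_8 = 4(81920) = 327680

327680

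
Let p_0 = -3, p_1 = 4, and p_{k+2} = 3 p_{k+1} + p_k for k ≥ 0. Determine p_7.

3676

p_2 = 3(4) + (-3) = 9
p_3 = 3(9) + 4 = 31
p_4 = 3(31) + 9 = 102
p_5 = 3(102) + 31 = 337
p_6 = 3(337) + 102 = 1113
p_7 = 3(1113) + 337 = 3676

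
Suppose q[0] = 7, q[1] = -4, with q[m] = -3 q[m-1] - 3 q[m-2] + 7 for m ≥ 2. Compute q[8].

82

q[2] = -3·(-4) - 3·7 + 7 = -2
q[3] = -3·(-2) - 3·(-4) + 7 = 25
q[4] = -3·25 - 3·(-2) + 7 = -62
q[5] = -3·(-62) - 3·25 + 7 = 118
q[6] = -3·118 - 3·(-62) + 7 = -161
q[7] = -3·(-161) - 3·118 + 7 = 136
q[8] = -3·136 - 3·(-161) + 7 = 82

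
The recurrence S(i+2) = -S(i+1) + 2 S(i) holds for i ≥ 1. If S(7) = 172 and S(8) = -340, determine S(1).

Rearranging, S(i-2) = (S(i) + S(i-1)) / 2.
S(6) = (-340 + 172) / 2 = -168/2 = -84
S(5) = (172 + (-84)) / 2 = 88/2 = 44
S(4) = (-84 + 44) / 2 = -40/2 = -20
S(3) = (44 + (-20)) / 2 = 24/2 = 12
S(2) = (-20 + 12) / 2 = -8/2 = -4
S(1) = (12 + (-4)) / 2 = 8/2 = 4

4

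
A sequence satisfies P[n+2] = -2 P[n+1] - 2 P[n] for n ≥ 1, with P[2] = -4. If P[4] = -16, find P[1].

Let P[1] = v.
P[3] = 8 - 2v
P[4] = -8 + 4v
So -8 + 4v = -16, giving v = -2.

-2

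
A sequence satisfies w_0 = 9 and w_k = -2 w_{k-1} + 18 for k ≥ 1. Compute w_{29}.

-1610612730

The fixed point is 18/(1 + 2) = 6, so w_k - 6 = -2(w_{k-1} - 6).
Hence w_k = 3·(-2)^k + 6.
w_{29} = 3·(-2)^{29} + 6 = 3·-536870912 + 6 = -1610612730.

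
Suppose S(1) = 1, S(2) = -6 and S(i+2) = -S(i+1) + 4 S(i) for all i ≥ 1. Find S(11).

22234

S(3) = -(-6) + 4·1 = 10
S(4) = -10 + 4·(-6) = -34
S(5) = -(-34) + 4·10 = 74
S(6) = -74 + 4·(-34) = -210
S(7) = -(-210) + 4·74 = 506
S(8) = -506 + 4·(-210) = -1346
S(9) = -(-1346) + 4·506 = 3370
S(10) = -3370 + 4·(-1346) = -8754
S(11) = -(-8754) + 4·3370 = 22234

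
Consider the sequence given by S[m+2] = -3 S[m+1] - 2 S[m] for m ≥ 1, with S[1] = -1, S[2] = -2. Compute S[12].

-6140

S[3] = -3(-2) - 2(-1) = 8
S[4] = -3(8) - 2(-2) = -20
S[5] = -3(-20) - 2(8) = 44
S[6] = -3(44) - 2(-20) = -92
S[7] = -3(-92) - 2(44) = 188
S[8] = -3(188) - 2(-92) = -380
S[9] = -3(-380) - 2(188) = 764
S[10] = -3(764) - 2(-380) = -1532
S[11] = -3(-1532) - 2(764) = 3068
S[12] = -3(3068) - 2(-1532) = -6140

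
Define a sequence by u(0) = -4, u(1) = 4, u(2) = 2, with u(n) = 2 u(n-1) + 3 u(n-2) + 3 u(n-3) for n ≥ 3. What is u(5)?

u(3) = 2·2 + 3·4 + 3·(-4) = 4
u(4) = 2·4 + 3·2 + 3·4 = 26
u(5) = 2·26 + 3·4 + 3·2 = 70

70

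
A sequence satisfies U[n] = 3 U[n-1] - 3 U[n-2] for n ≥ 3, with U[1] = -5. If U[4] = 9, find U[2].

Let U[2] = z.
U[3] = 15 + 3z
U[4] = 45 + 6z
So 45 + 6z = 9, giving z = -6.

-6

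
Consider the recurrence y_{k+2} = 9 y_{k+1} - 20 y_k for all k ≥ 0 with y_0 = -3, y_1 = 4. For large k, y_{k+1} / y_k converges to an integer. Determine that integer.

5

The characteristic equation is r^2 - 9r + 20 = 0, which factors as (r - 5)(r - 4) = 0.
So the roots are 5 and 4. Since |5| > |4| and the coefficient of 5^k is non-zero, the ratio tends to 5.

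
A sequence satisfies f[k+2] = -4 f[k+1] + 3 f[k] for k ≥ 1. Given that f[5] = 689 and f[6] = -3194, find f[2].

Rearranging, f[k-2] = (f[k] + 4 f[k-1]) / 3.
f[4] = (-3194 + 4(689)) / 3 = -438/3 = -146
f[3] = (689 + 4(-146)) / 3 = 105/3 = 35
f[2] = (-146 + 4(35)) / 3 = -6/3 = -2

-2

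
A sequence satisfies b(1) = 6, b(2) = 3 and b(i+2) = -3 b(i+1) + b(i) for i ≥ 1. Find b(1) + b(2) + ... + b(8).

b(3) = -3(3) + 6 = -3
b(4) = -3(-3) + 3 = 12
b(5) = -3(12) + (-3) = -39
b(6) = -3(-39) + 12 = 129
b(7) = -3(129) + (-39) = -426
b(8) = -3(-426) + 129 = 1407
Sum = 6 + 3 + (-3) + 12 + (-39) + 129 + (-426) + 1407 = 1089

1089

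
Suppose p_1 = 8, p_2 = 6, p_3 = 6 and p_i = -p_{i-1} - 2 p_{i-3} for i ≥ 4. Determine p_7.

p_4 = -6 - 2(8) = -22
p_5 = -(-22) - 2(6) = 10
p_6 = -10 - 2(6) = -22
p_7 = -(-22) - 2(-22) = 66

66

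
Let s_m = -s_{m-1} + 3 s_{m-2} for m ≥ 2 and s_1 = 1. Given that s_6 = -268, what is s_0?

Let s_0 = z.
s_2 = -1 + 3z
s_3 = 4 - 3z
s_4 = -7 + 12z
s_5 = 19 - 21z
s_6 = -40 + 57z
So -40 + 57z = -268, giving z = -4.

-4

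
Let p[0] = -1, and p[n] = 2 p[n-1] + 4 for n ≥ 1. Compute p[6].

p[1] = 2·(-1) + 4 = 2
p[2] = 2·2 + 4 = 8
p[3] = 2·8 + 4 = 20
p[4] = 2·20 + 4 = 44
p[5] = 2·44 + 4 = 92
p[6] = 2·92 + 4 = 188

188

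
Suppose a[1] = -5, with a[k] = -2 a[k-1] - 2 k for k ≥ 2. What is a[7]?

-254

a[2] = -2*(-5) - 4 = 6
a[3] = -2*6 - 6 = -18
a[4] = -2*(-18) - 8 = 28
a[5] = -2*28 - 10 = -66
a[6] = -2*(-66) - 12 = 120
a[7] = -2*120 - 14 = -254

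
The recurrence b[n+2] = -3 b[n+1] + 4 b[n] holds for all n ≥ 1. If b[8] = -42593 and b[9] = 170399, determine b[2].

-5

Rearranging, b[n-2] = (b[n] + 3 b[n-1]) / 4.
b[7] = (170399 + 3(-42593)) / 4 = 42620/4 = 10655
b[6] = (-42593 + 3(10655)) / 4 = -10628/4 = -2657
b[5] = (10655 + 3(-2657)) / 4 = 2684/4 = 671
b[4] = (-2657 + 3(671)) / 4 = -644/4 = -161
b[3] = (671 + 3(-161)) / 4 = 188/4 = 47
b[2] = (-161 + 3(47)) / 4 = -20/4 = -5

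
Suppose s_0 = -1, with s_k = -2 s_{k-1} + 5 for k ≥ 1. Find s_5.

87

s_1 = -2(-1) + 5 = 7
s_2 = -2(7) + 5 = -9
s_3 = -2(-9) + 5 = 23
s_4 = -2(23) + 5 = -41
s_5 = -2(-41) + 5 = 87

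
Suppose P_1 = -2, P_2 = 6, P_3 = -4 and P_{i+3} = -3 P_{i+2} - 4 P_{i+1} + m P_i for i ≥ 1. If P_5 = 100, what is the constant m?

4

P_4 = -12 - 2m
P_5 = 52 + 12m
So 52 + 12m = 100, giving m = 4.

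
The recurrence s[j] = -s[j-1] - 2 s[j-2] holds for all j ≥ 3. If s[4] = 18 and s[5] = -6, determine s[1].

Rearranging, s[j-2] = (s[j] + s[j-1]) / -2.
s[3] = (-6 + 18) / -2 = 12/-2 = -6
s[2] = (18 + (-6)) / -2 = 12/-2 = -6
s[1] = (-6 + (-6)) / -2 = -12/-2 = 6

6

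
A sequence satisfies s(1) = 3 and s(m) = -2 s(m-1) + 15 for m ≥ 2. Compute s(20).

The fixed point is 15/(1 + 2) = 5, so s(m) - 5 = -2(s(m-1) - 5).
Hence s(m) = -2·(-2)^{m-1} + 5.
s(20) = -2·(-2)^{19} + 5 = -2·-524288 + 5 = 1048581.

1048581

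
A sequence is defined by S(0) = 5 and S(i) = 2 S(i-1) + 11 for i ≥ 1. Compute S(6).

S(1) = 2(5) + 11 = 21
S(2) = 2(21) + 11 = 53
S(3) = 2(53) + 11 = 117
S(4) = 2(117) + 11 = 245
S(5) = 2(245) + 11 = 501
S(6) = 2(501) + 11 = 1013

1013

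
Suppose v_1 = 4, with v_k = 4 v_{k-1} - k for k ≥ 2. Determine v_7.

v_2 = 4·4 - 2 = 14
v_3 = 4·14 - 3 = 53
v_4 = 4·53 - 4 = 208
v_5 = 4·208 - 5 = 827
v_6 = 4·827 - 6 = 3302
v_7 = 4·3302 - 7 = 13201

13201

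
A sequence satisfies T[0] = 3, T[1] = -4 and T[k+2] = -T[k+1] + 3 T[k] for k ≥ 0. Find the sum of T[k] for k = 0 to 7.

T[2] = -(-4) + 3*3 = 13
T[3] = -13 + 3*(-4) = -25
T[4] = -(-25) + 3*13 = 64
T[5] = -64 + 3*(-25) = -139
T[6] = -(-139) + 3*64 = 331
T[7] = -331 + 3*(-139) = -748
Sum = 3 + (-4) + 13 + (-25) + 64 + (-139) + 331 + (-748) = -505

-505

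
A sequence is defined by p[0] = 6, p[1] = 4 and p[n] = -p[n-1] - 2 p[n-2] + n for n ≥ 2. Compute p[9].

p[2] = -4 - 2(6) + 2 = -14
p[3] = -(-14) - 2(4) + 3 = 9
p[4] = -9 - 2(-14) + 4 = 23
p[5] = -23 - 2(9) + 5 = -36
p[6] = -(-36) - 2(23) + 6 = -4
p[7] = -(-4) - 2(-36) + 7 = 83
p[8] = -83 - 2(-4) + 8 = -67
p[9] = -(-67) - 2(83) + 9 = -90

-90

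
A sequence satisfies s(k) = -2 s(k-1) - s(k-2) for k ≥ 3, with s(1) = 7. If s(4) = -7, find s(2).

-7

Let s(2) = w.
s(3) = -7 - 2w
s(4) = 14 + 3w
So 14 + 3w = -7, giving w = -7.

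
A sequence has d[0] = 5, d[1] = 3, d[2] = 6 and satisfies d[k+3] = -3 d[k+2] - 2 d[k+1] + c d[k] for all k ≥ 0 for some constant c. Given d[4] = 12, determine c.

4

d[3] = -24 + 5c
d[4] = 60 - 12c
So 60 - 12c = 12, giving c = 4.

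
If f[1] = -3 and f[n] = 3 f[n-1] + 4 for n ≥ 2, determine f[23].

The fixed point is 4/(1 - 3) = -2, so f[n] + 2 = 3(f[n-1] + 2).
Hence f[n] = -1·3^{n-1} - 2.
f[23] = -1·3^{22} - 2 = -1·31381059609 - 2 = -31381059611.

-31381059611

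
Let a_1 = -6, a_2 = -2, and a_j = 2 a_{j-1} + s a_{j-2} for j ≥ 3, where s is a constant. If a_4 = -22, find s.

a_3 = -4 - 6s
a_4 = -8 - 14s
So -8 - 14s = -22, giving s = 1.

1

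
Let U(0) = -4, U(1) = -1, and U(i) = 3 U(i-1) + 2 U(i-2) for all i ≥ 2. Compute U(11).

U(2) = 3(-1) + 2(-4) = -11
U(3) = 3(-11) + 2(-1) = -35
U(4) = 3(-35) + 2(-11) = -127
U(5) = 3(-127) + 2(-35) = -451
U(6) = 3(-451) + 2(-127) = -1607
U(7) = 3(-1607) + 2(-451) = -5723
U(8) = 3(-5723) + 2(-1607) = -20383
U(9) = 3(-20383) + 2(-5723) = -72595
U(10) = 3(-72595) + 2(-20383) = -258551
U(11) = 3(-258551) + 2(-72595) = -920843

-920843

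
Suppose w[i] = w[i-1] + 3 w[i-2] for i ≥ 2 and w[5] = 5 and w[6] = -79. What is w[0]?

Rearranging, w[i-2] = (w[i] - w[i-1]) / 3.
w[4] = (-79 - 5) / 3 = -84/3 = -28
w[3] = (5 - (-28)) / 3 = 33/3 = 11
w[2] = (-28 - 11) / 3 = -39/3 = -13
w[1] = (11 - (-13)) / 3 = 24/3 = 8
w[0] = (-13 - 8) / 3 = -21/3 = -7

-7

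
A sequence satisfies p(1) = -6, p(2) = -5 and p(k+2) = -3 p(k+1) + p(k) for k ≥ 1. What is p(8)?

p(3) = -3(-5) + (-6) = 9
p(4) = -3(9) + (-5) = -32
p(5) = -3(-32) + 9 = 105
p(6) = -3(105) + (-32) = -347
p(7) = -3(-347) + 105 = 1146
p(8) = -3(1146) + (-347) = -3785

-3785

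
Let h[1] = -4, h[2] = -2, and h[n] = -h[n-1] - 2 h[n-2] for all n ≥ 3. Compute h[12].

42

h[3] = -(-2) - 2(-4) = 10
h[4] = -10 - 2(-2) = -6
h[5] = -(-6) - 2(10) = -14
h[6] = -(-14) - 2(-6) = 26
h[7] = -26 - 2(-14) = 2
h[8] = -2 - 2(26) = -54
h[9] = -(-54) - 2(2) = 50
h[10] = -50 - 2(-54) = 58
h[11] = -58 - 2(50) = -158
h[12] = -(-158) - 2(58) = 42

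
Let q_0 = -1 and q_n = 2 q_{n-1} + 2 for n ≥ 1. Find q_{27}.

The fixed point is 2/(1 - 2) = -2, so q_n + 2 = 2(q_{n-1} + 2).
Hence q_n = 1·2^n - 2.
q_{27} = 1·2^{27} - 2 = 1·134217728 - 2 = 134217726.

134217726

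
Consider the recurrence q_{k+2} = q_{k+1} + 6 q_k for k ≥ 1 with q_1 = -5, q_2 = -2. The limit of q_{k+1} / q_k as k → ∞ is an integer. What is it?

3

The characteristic equation is r^2 - r - 6 = 0, which factors as (r - 3)(r + 2) = 0.
So the roots are 3 and -2. Since |3| > |-2| and the coefficient of 3^k is non-zero, the ratio tends to 3.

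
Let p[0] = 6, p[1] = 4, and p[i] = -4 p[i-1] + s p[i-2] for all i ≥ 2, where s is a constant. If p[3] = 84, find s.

-1

p[2] = -16 + 6s
p[3] = 64 - 20s
So 64 - 20s = 84, giving s = -1.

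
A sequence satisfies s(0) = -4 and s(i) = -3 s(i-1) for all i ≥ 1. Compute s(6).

s(1) = -3*(-4) = 12
s(2) = -3*12 = -36
s(3) = -3*(-36) = 108
s(4) = -3*108 = -324
s(5) = -3*(-324) = 972
s(6) = -3*972 = -2916

-2916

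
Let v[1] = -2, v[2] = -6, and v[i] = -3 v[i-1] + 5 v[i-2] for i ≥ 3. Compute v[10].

-268686

v[3] = -3*(-6) + 5*(-2) = 8
v[4] = -3*8 + 5*(-6) = -54
v[5] = -3*(-54) + 5*8 = 202
v[6] = -3*202 + 5*(-54) = -876
v[7] = -3*(-876) + 5*202 = 3638
v[8] = -3*3638 + 5*(-876) = -15294
v[9] = -3*(-15294) + 5*3638 = 64072
v[10] = -3*64072 + 5*(-15294) = -268686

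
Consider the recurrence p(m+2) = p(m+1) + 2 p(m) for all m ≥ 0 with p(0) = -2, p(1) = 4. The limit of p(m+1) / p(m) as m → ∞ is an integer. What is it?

The characteristic equation is r^2 - r - 2 = 0, which factors as (r - 2)(r + 1) = 0.
So the roots are 2 and -1. Since |2| > |-1| and the coefficient of 2^m is non-zero, the ratio tends to 2.

2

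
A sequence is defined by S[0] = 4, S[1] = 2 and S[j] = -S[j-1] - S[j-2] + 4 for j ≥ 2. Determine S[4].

S[2] = -2 - 4 + 4 = -2
S[3] = -(-2) - 2 + 4 = 4
S[4] = -4 - (-2) + 4 = 2

2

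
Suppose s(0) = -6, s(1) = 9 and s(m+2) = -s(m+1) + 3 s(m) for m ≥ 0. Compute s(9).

8478

s(2) = -9 + 3*(-6) = -27
s(3) = -(-27) + 3*9 = 54
s(4) = -54 + 3*(-27) = -135
s(5) = -(-135) + 3*54 = 297
s(6) = -297 + 3*(-135) = -702
s(7) = -(-702) + 3*297 = 1593
s(8) = -1593 + 3*(-702) = -3699
s(9) = -(-3699) + 3*1593 = 8478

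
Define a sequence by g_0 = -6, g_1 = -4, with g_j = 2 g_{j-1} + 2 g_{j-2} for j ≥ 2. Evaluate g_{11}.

g_2 = 2*(-4) + 2*(-6) = -20
g_3 = 2*(-20) + 2*(-4) = -48
g_4 = 2*(-48) + 2*(-20) = -136
g_5 = 2*(-136) + 2*(-48) = -368
g_6 = 2*(-368) + 2*(-136) = -1008
g_7 = 2*(-1008) + 2*(-368) = -2752
g_8 = 2*(-2752) + 2*(-1008) = -7520
g_9 = 2*(-7520) + 2*(-2752) = -20544
g_{10} = 2*(-20544) + 2*(-7520) = -56128
g_{11} = 2*(-56128) + 2*(-20544) = -153344

-153344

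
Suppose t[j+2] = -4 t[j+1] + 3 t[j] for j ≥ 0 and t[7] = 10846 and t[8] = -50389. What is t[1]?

Rearranging, t[j-2] = (t[j] + 4 t[j-1]) / 3.
t[6] = (-50389 + 4·10846) / 3 = -7005/3 = -2335
t[5] = (10846 + 4·(-2335)) / 3 = 1506/3 = 502
t[4] = (-2335 + 4·502) / 3 = -327/3 = -109
t[3] = (502 + 4·(-109)) / 3 = 66/3 = 22
t[2] = (-109 + 4·22) / 3 = -21/3 = -7
t[1] = (22 + 4·(-7)) / 3 = -6/3 = -2

-2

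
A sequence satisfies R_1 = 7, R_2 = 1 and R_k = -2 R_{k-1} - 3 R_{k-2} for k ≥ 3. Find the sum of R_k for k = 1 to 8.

-40

R_3 = -2*1 - 3*7 = -23
R_4 = -2*(-23) - 3*1 = 43
R_5 = -2*43 - 3*(-23) = -17
R_6 = -2*(-17) - 3*43 = -95
R_7 = -2*(-95) - 3*(-17) = 241
R_8 = -2*241 - 3*(-95) = -197
Sum = 7 + 1 + (-23) + 43 + (-17) + (-95) + 241 + (-197) = -40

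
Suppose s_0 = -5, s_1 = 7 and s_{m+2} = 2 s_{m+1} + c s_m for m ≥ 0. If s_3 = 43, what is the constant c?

-5

s_2 = 14 - 5c
s_3 = 28 - 3c
So 28 - 3c = 43, giving c = -5.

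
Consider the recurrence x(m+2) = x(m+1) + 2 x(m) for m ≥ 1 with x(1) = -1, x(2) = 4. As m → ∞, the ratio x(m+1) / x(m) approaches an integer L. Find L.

The characteristic equation is r^2 - r - 2 = 0, which factors as (r - 2)(r + 1) = 0.
So the roots are 2 and -1. Since |2| > |-1| and the coefficient of 2^m is non-zero, the ratio tends to 2.

2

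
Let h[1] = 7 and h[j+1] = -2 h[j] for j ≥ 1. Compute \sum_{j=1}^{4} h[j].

h[2] = -2(7) = -14
h[3] = -2(-14) = 28
h[4] = -2(28) = -56
Sum = 7 + (-14) + 28 + (-56) = -35

-35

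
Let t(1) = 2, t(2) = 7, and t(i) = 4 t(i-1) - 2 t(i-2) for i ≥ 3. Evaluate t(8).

11144

t(3) = 4*7 - 2*2 = 24
t(4) = 4*24 - 2*7 = 82
t(5) = 4*82 - 2*24 = 280
t(6) = 4*280 - 2*82 = 956
t(7) = 4*956 - 2*280 = 3264
t(8) = 4*3264 - 2*956 = 11144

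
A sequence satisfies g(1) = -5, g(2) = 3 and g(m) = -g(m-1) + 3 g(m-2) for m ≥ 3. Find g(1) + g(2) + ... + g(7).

g(3) = -3 + 3·(-5) = -18
g(4) = -(-18) + 3·3 = 27
g(5) = -27 + 3·(-18) = -81
g(6) = -(-81) + 3·27 = 162
g(7) = -162 + 3·(-81) = -405
Sum = (-5) + 3 + (-18) + 27 + (-81) + 162 + (-405) = -317

-317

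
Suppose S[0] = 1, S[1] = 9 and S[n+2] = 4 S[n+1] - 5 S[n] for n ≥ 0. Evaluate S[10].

S[2] = 4·9 - 5·1 = 31
S[3] = 4·31 - 5·9 = 79
S[4] = 4·79 - 5·31 = 161
S[5] = 4·161 - 5·79 = 249
S[6] = 4·249 - 5·161 = 191
S[7] = 4·191 - 5·249 = -481
S[8] = 4·(-481) - 5·191 = -2879
S[9] = 4·(-2879) - 5·(-481) = -9111
S[10] = 4·(-9111) - 5·(-2879) = -22049

-22049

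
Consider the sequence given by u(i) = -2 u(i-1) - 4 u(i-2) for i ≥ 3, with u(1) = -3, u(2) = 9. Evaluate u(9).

u(3) = -2(9) - 4(-3) = -6
u(4) = -2(-6) - 4(9) = -24
u(5) = -2(-24) - 4(-6) = 72
u(6) = -2(72) - 4(-24) = -48
u(7) = -2(-48) - 4(72) = -192
u(8) = -2(-192) - 4(-48) = 576
u(9) = -2(576) - 4(-192) = -384

-384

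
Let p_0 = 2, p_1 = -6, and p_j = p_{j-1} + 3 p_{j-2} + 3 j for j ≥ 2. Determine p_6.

p_2 = (-6) + 3(2) + 6 = 6
p_3 = 6 + 3(-6) + 9 = -3
p_4 = (-3) + 3(6) + 12 = 27
p_5 = 27 + 3(-3) + 15 = 33
p_6 = 33 + 3(27) + 18 = 132

132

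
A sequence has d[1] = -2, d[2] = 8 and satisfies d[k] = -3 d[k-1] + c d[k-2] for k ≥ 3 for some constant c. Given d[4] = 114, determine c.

d[3] = -24 - 2c
d[4] = 72 + 14c
So 72 + 14c = 114, giving c = 3.

3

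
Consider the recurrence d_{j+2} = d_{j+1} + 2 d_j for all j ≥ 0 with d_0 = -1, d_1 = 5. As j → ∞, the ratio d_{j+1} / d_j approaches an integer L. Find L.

2

The characteristic equation is r^2 - r - 2 = 0, which factors as (r - 2)(r + 1) = 0.
So the roots are 2 and -1. Since |2| > |-1| and the coefficient of 2^j is non-zero, the ratio tends to 2.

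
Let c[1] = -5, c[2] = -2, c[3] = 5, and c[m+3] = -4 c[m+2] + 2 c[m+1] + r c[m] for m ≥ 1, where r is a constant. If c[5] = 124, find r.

1

c[4] = -24 - 5r
c[5] = 106 + 18r
So 106 + 18r = 124, giving r = 1.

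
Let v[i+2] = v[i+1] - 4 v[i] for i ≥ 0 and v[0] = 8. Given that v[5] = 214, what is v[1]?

-2

Let v[1] = w.
v[2] = -32 + w
v[3] = -32 - 3w
v[4] = 96 - 7w
v[5] = 224 + 5w
So 224 + 5w = 214, giving w = -2.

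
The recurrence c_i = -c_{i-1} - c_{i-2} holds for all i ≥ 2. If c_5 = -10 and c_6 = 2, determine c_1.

8

Rearranging, c_{i-2} = -(c_i + c_{i-1}).
c_4 = -(2 + (-10)) = 8
c_3 = -(-10 + 8) = 2
c_2 = -(8 + 2) = -10
c_1 = -(2 + (-10)) = 8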